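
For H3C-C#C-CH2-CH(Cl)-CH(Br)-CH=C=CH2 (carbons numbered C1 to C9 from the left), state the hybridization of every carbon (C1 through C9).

C1 sp3, C2 sp, C3 sp, C4 sp3, C5 sp3, C6 sp3, C7 sp2, C8 sp, C9 sp2

C1 is sp3: 4 σ bonds, 4 electron-density regions.
C2: 2 σ bonds, plus two π bonds — 2 electron domains, sp.
C3: 2 σ bonds, plus two π bonds; 2 regions of electron density → sp.
C4 — 4 σ bonds. Steric number 4, so sp3.
C5 has 4 σ bonds: steric number 4 → sp3.
C6 has 4 σ bonds: steric number 4 → sp3.
C7: 3 σ bonds, plus one π bond; 3 regions of electron density → sp2.
C8 carries 2 σ bonds, plus two π bonds, giving a steric number of 2, so it is sp.
C9 carries 3 σ bonds, plus one π bond, giving a steric number of 3, so it is sp2.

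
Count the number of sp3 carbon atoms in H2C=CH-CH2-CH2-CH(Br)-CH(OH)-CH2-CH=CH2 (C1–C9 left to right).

C1: sp2
C2: sp2
C3: sp3 ✓
C4: sp3 ✓
C5: sp3 ✓
C6: sp3 ✓
C7: sp3 ✓
C8: sp2
C9: sp2
C3, C4, C5, C6, C7 → 5 sp3 carbons.

5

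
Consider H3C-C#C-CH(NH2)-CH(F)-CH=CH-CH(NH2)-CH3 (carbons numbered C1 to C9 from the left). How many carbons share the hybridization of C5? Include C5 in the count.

5

C5 is sp3 (only σ bonds).
C1: sp3 ✓
C2: sp
C3: sp
C4: sp3 ✓
C5: sp3 ✓
C6: sp2
C7: sp2
C8: sp3 ✓
C9: sp3 ✓
5 carbons are sp3.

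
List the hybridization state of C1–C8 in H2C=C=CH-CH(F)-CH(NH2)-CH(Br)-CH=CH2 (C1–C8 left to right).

C1 sp2, C2 sp, C3 sp2, C4 sp3, C5 sp3, C6 sp3, C7 sp2, C8 sp2

C1 is sp2: 3 σ bonds, plus one π bond, 3 electron-density regions.
C2 — 2 σ bonds, plus two π bonds. Steric number 2, so sp.
C3 — 3 σ bonds, plus one π bond. Steric number 3, so sp2.
C4 (4 σ bonds) has steric number 4: sp3.
C5 has 4 σ bonds: steric number 4 → sp3.
C6 is sp3: 4 σ bonds, 4 electron-density regions.
C7 carries 3 σ bonds, plus one π bond, giving a steric number of 3, so it is sp2.
C8: 3 σ bonds, plus one π bond — 3 electron domains, sp2.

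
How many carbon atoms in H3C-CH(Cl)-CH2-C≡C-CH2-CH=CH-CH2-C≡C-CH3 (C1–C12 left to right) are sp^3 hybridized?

C1: sp3 ✓
C2: sp3 ✓
C3: sp3 ✓
C4: sp
C5: sp
C6: sp3 ✓
C7: sp2
C8: sp2
C9: sp3 ✓
C10: sp
C11: sp
C12: sp3 ✓
C1, C2, C3, C6, C9, C12 → 6 sp3 carbons.

6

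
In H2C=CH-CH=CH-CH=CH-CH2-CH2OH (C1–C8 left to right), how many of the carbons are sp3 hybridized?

C1: sp2
C2: sp2
C3: sp2
C4: sp2
C5: sp2
C6: sp2
C7: sp3 ✓
C8: sp3 ✓
C7, C8 → 2 sp3 carbons.

2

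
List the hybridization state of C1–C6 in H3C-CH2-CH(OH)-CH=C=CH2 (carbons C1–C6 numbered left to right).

C1: 4 σ bonds — 4 electron domains, sp3.
C2: 4 σ bonds; 4 regions of electron density → sp3.
C3 is sp3: 4 σ bonds, 4 electron-density regions.
C4: 3 σ bonds, plus one π bond — 3 electron domains, sp2.
C5 carries 2 σ bonds, plus two π bonds, giving a steric number of 2, so it is sp.
C6 carries 3 σ bonds, plus one π bond, giving a steric number of 3, so it is sp2.

C1 sp3, C2 sp3, C3 sp3, C4 sp2, C5 sp, C6 sp2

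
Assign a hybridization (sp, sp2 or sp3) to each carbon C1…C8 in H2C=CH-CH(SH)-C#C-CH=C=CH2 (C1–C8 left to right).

C1 carries 3 σ bonds, plus one π bond, giving a steric number of 3, so it is sp2.
C2 — 3 σ bonds, plus one π bond. Steric number 3, so sp2.
C3 has 4 σ bonds: steric number 4 → sp3.
C4: 2 σ bonds, plus two π bonds — 2 electron domains, sp.
C5 is sp: 2 σ bonds, plus two π bonds, 2 electron-density regions.
C6: 3 σ bonds, plus one π bond; 3 regions of electron density → sp2.
C7 (2 σ bonds, plus two π bonds) has steric number 2: sp.
C8 (3 σ bonds, plus one π bond) has steric number 3: sp2.

C1 sp2, C2 sp2, C3 sp3, C4 sp, C5 sp, C6 sp2, C7 sp, C8 sp2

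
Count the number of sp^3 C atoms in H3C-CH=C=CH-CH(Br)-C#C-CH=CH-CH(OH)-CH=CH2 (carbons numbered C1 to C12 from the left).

C1: sp3 ✓
C2: sp2
C3: sp
C4: sp2
C5: sp3 ✓
C6: sp
C7: sp
C8: sp2
C9: sp2
C10: sp3 ✓
C11: sp2
C12: sp2
C1, C5, C10 → 3 sp3 carbons.

3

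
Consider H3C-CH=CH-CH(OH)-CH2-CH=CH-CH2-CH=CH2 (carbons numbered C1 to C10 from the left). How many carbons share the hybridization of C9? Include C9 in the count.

C9 is sp2 (one π bond).
C1: sp3
C2: sp2 ✓
C3: sp2 ✓
C4: sp3
C5: sp3
C6: sp2 ✓
C7: sp2 ✓
C8: sp3
C9: sp2 ✓
C10: sp2 ✓
6 carbons are sp2.

6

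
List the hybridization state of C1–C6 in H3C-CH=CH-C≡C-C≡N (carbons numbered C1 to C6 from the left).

C1: 4 σ bonds — 4 electron domains, sp3.
C2 is sp2: 3 σ bonds, plus one π bond, 3 electron-density regions.
C3 — 3 σ bonds, plus one π bond. Steric number 3, so sp2.
C4 — 2 σ bonds, plus two π bonds. Steric number 2, so sp.
C5: 2 σ bonds, plus two π bonds — 2 electron domains, sp.
C6 is sp: 2 σ bonds, plus two π bonds, 2 electron-density regions.

C1 sp3, C2 sp2, C3 sp2, C4 sp, C5 sp, C6 sp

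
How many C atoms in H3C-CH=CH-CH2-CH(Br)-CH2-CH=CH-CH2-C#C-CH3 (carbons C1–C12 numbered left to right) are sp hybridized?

2

C1: sp3
C2: sp2
C3: sp2
C4: sp3
C5: sp3
C6: sp3
C7: sp2
C8: sp2
C9: sp3
C10: sp ✓
C11: sp ✓
C12: sp3
C10, C11 → 2 sp carbons.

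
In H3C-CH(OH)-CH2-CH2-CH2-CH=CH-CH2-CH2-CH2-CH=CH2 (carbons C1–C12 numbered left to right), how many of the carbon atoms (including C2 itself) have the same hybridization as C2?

8

C2 is sp3 (only σ bonds).
C1: sp3 ✓
C2: sp3 ✓
C3: sp3 ✓
C4: sp3 ✓
C5: sp3 ✓
C6: sp2
C7: sp2
C8: sp3 ✓
C9: sp3 ✓
C10: sp3 ✓
C11: sp2
C12: sp2
8 carbons are sp3.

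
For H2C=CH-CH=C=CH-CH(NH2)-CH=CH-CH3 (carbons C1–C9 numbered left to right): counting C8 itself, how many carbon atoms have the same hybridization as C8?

6

C8 is sp2 (one π bond).
C1: sp2 ✓
C2: sp2 ✓
C3: sp2 ✓
C4: sp
C5: sp2 ✓
C6: sp3
C7: sp2 ✓
C8: sp2 ✓
C9: sp3
6 carbons are sp2.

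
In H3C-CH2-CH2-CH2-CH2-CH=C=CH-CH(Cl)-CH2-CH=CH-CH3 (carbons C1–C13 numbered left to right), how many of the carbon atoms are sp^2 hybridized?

4

C1: sp3
C2: sp3
C3: sp3
C4: sp3
C5: sp3
C6: sp2 ✓
C7: sp
C8: sp2 ✓
C9: sp3
C10: sp3
C11: sp2 ✓
C12: sp2 ✓
C13: sp3
C6, C8, C11, C12 → 4 sp2 carbons.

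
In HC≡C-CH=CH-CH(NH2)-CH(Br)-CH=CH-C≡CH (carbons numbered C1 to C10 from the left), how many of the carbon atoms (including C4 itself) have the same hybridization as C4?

4

C4 is sp2 (one π bond).
C1: sp
C2: sp
C3: sp2 ✓
C4: sp2 ✓
C5: sp3
C6: sp3
C7: sp2 ✓
C8: sp2 ✓
C9: sp
C10: sp
4 carbons are sp2.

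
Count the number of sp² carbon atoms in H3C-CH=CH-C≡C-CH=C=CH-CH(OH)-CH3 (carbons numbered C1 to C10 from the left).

C1: sp3
C2: sp2 ✓
C3: sp2 ✓
C4: sp
C5: sp
C6: sp2 ✓
C7: sp
C8: sp2 ✓
C9: sp3
C10: sp3
C2, C3, C6, C8 → 4 sp2 carbons.

4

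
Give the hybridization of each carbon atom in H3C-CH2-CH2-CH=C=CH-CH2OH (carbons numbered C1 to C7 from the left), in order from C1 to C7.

C1 sp3, C2 sp3, C3 sp3, C4 sp2, C5 sp, C6 sp2, C7 sp3

C1 — 4 σ bonds. Steric number 4, so sp3.
C2: 4 σ bonds; 4 regions of electron density → sp3.
C3 (4 σ bonds) has steric number 4: sp3.
C4: 3 σ bonds, plus one π bond; 3 regions of electron density → sp2.
C5: 2 σ bonds, plus two π bonds; 2 regions of electron density → sp.
C6: 3 σ bonds, plus one π bond; 3 regions of electron density → sp2.
C7: 4 σ bonds — 4 electron domains, sp3.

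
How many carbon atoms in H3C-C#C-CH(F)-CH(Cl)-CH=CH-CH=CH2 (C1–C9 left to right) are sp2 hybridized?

4

C1: sp3
C2: sp
C3: sp
C4: sp3
C5: sp3
C6: sp2 ✓
C7: sp2 ✓
C8: sp2 ✓
C9: sp2 ✓
C6, C7, C8, C9 → 4 sp2 carbons.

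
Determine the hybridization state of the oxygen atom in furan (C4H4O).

sp2

One O lone pair is in the aromatic π system (p orbital), the other is in an sp2 hybrid in the ring plane; O has two σ bonds + one in-plane lone pair → sp2.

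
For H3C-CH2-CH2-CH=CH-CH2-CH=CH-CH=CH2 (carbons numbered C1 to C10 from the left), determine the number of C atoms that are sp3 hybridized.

C1: sp3 ✓
C2: sp3 ✓
C3: sp3 ✓
C4: sp2
C5: sp2
C6: sp3 ✓
C7: sp2
C8: sp2
C9: sp2
C10: sp2
C1, C2, C3, C6 → 4 sp3 carbons.

4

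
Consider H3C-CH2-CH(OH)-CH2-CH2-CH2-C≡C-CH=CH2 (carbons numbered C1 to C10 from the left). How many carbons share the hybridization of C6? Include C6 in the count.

6

C6 is sp3 (only σ bonds).
C1: sp3 ✓
C2: sp3 ✓
C3: sp3 ✓
C4: sp3 ✓
C5: sp3 ✓
C6: sp3 ✓
C7: sp
C8: sp
C9: sp2
C10: sp2
6 carbons are sp3.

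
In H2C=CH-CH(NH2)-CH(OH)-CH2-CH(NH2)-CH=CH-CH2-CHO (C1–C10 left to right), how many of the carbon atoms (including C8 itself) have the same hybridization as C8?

C8 is sp2 (one π bond).
C1: sp2 ✓
C2: sp2 ✓
C3: sp3
C4: sp3
C5: sp3
C6: sp3
C7: sp2 ✓
C8: sp2 ✓
C9: sp3
C10: sp2 ✓
5 carbons are sp2.

5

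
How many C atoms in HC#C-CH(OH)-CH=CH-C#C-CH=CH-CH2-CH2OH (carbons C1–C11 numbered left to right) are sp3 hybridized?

C1: sp
C2: sp
C3: sp3 ✓
C4: sp2
C5: sp2
C6: sp
C7: sp
C8: sp2
C9: sp2
C10: sp3 ✓
C11: sp3 ✓
C3, C10, C11 → 3 sp3 carbons.

3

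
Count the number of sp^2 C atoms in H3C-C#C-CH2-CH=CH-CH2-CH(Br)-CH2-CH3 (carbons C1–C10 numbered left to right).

C1: sp3
C2: sp
C3: sp
C4: sp3
C5: sp2 ✓
C6: sp2 ✓
C7: sp3
C8: sp3
C9: sp3
C10: sp3
C5, C6 → 2 sp2 carbons.

2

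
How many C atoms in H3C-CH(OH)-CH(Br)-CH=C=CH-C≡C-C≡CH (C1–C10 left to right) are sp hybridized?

C1: sp3
C2: sp3
C3: sp3
C4: sp2
C5: sp ✓
C6: sp2
C7: sp ✓
C8: sp ✓
C9: sp ✓
C10: sp ✓
C5, C7, C8, C9, C10 → 5 sp carbons.

5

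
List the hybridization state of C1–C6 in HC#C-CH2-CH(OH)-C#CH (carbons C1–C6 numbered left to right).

C1 has 2 σ bonds, plus two π bonds: steric number 2 → sp.
C2 — 2 σ bonds, plus two π bonds. Steric number 2, so sp.
C3: 4 σ bonds — 4 electron domains, sp3.
C4 is sp3: 4 σ bonds, 4 electron-density regions.
C5 — 2 σ bonds, plus two π bonds. Steric number 2, so sp.
C6 has 2 σ bonds, plus two π bonds: steric number 2 → sp.

C1 sp, C2 sp, C3 sp3, C4 sp3, C5 sp, C6 sp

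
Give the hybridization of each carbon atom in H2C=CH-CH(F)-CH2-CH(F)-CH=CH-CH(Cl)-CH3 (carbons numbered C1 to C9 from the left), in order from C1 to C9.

C1 — 3 σ bonds, plus one π bond. Steric number 3, so sp2.
C2 has 3 σ bonds, plus one π bond: steric number 3 → sp2.
C3 (4 σ bonds) has steric number 4: sp3.
C4 has 4 σ bonds: steric number 4 → sp3.
C5 has 4 σ bonds: steric number 4 → sp3.
C6 has 3 σ bonds, plus one π bond: steric number 3 → sp2.
C7: 3 σ bonds, plus one π bond; 3 regions of electron density → sp2.
C8 — 4 σ bonds. Steric number 4, so sp3.
C9 — 4 σ bonds. Steric number 4, so sp3.

C1 sp2, C2 sp2, C3 sp3, C4 sp3, C5 sp3, C6 sp2, C7 sp2, C8 sp3, C9 sp3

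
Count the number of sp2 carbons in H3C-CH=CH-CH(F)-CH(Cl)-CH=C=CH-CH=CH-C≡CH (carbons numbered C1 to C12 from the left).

6

C1: sp3
C2: sp2 ✓
C3: sp2 ✓
C4: sp3
C5: sp3
C6: sp2 ✓
C7: sp
C8: sp2 ✓
C9: sp2 ✓
C10: sp2 ✓
C11: sp
C12: sp
C2, C3, C6, C8, C9, C10 → 6 sp2 carbons.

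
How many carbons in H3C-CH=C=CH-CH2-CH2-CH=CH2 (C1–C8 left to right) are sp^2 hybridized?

4

C1: sp3
C2: sp2 ✓
C3: sp
C4: sp2 ✓
C5: sp3
C6: sp3
C7: sp2 ✓
C8: sp2 ✓
C2, C4, C7, C8 → 4 sp2 carbons.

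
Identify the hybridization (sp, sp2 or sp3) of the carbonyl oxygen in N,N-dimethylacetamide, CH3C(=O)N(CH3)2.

The carbonyl oxygen — 1 σ bond and 2 lone pairs, plus one π bond. Steric number 3, so sp2.

sp^2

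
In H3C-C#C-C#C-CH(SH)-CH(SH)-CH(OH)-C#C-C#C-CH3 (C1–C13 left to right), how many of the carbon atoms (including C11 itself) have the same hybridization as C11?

8

C11 is sp (two π bonds).
C1: sp3
C2: sp ✓
C3: sp ✓
C4: sp ✓
C5: sp ✓
C6: sp3
C7: sp3
C8: sp3
C9: sp ✓
C10: sp ✓
C11: sp ✓
C12: sp ✓
C13: sp3
8 carbons are sp.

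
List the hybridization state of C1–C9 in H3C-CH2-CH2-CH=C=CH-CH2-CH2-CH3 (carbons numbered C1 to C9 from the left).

C1: 4 σ bonds — 4 electron domains, sp3.
C2: 4 σ bonds — 4 electron domains, sp3.
C3 is sp3: 4 σ bonds, 4 electron-density regions.
C4 — 3 σ bonds, plus one π bond. Steric number 3, so sp2.
C5 — 2 σ bonds, plus two π bonds. Steric number 2, so sp.
C6 — 3 σ bonds, plus one π bond. Steric number 3, so sp2.
C7 has 4 σ bonds: steric number 4 → sp3.
C8 has 4 σ bonds: steric number 4 → sp3.
C9 carries 4 σ bonds, giving a steric number of 4, so it is sp3.

C1 sp3, C2 sp3, C3 sp3, C4 sp2, C5 sp, C6 sp2, C7 sp3, C8 sp3, C9 sp3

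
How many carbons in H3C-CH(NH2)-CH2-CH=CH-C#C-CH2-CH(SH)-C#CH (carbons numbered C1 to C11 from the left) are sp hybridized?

4

C1: sp3
C2: sp3
C3: sp3
C4: sp2
C5: sp2
C6: sp ✓
C7: sp ✓
C8: sp3
C9: sp3
C10: sp ✓
C11: sp ✓
C6, C7, C10, C11 → 4 sp carbons.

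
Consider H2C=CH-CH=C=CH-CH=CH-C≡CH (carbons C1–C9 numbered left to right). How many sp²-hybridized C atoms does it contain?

C1: sp2 ✓
C2: sp2 ✓
C3: sp2 ✓
C4: sp
C5: sp2 ✓
C6: sp2 ✓
C7: sp2 ✓
C8: sp
C9: sp
C1, C2, C3, C5, C6, C7 → 6 sp2 carbons.

6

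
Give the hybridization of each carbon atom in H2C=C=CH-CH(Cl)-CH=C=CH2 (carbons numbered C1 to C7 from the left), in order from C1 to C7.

C1 is sp2: 3 σ bonds, plus one π bond, 3 electron-density regions.
C2 (2 σ bonds, plus two π bonds) has steric number 2: sp.
C3 has 3 σ bonds, plus one π bond: steric number 3 → sp2.
C4 is sp3: 4 σ bonds, 4 electron-density regions.
C5 (3 σ bonds, plus one π bond) has steric number 3: sp2.
C6 (2 σ bonds, plus two π bonds) has steric number 2: sp.
C7 carries 3 σ bonds, plus one π bond, giving a steric number of 3, so it is sp2.

C1 sp2, C2 sp, C3 sp2, C4 sp3, C5 sp2, C6 sp, C7 sp2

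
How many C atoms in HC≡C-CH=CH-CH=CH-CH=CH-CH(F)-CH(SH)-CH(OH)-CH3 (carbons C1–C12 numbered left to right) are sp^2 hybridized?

C1: sp
C2: sp
C3: sp2 ✓
C4: sp2 ✓
C5: sp2 ✓
C6: sp2 ✓
C7: sp2 ✓
C8: sp2 ✓
C9: sp3
C10: sp3
C11: sp3
C12: sp3
C3, C4, C5, C6, C7, C8 → 6 sp2 carbons.

6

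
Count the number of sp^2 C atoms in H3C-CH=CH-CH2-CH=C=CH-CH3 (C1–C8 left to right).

C1: sp3
C2: sp2 ✓
C3: sp2 ✓
C4: sp3
C5: sp2 ✓
C6: sp
C7: sp2 ✓
C8: sp3
C2, C3, C5, C7 → 4 sp2 carbons.

4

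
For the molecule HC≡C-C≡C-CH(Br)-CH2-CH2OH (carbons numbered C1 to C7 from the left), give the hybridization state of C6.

sp^3

C6 has 4 σ bonds: steric number 4 → sp3.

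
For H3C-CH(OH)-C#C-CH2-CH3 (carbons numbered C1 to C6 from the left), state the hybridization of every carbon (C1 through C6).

C1 (4 σ bonds) has steric number 4: sp3.
C2 is sp3: 4 σ bonds, 4 electron-density regions.
C3: 2 σ bonds, plus two π bonds — 2 electron domains, sp.
C4 has 2 σ bonds, plus two π bonds: steric number 2 → sp.
C5: 4 σ bonds; 4 regions of electron density → sp3.
C6: 4 σ bonds — 4 electron domains, sp3.

C1 sp3, C2 sp3, C3 sp, C4 sp, C5 sp3, C6 sp3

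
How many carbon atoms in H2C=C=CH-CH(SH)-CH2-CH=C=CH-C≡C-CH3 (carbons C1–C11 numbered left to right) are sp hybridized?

C1: sp2
C2: sp ✓
C3: sp2
C4: sp3
C5: sp3
C6: sp2
C7: sp ✓
C8: sp2
C9: sp ✓
C10: sp ✓
C11: sp3
C2, C7, C9, C10 → 4 sp carbons.

4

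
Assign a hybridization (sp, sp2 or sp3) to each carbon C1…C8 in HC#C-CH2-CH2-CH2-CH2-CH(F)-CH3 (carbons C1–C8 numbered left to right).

C1 sp, C2 sp, C3 sp3, C4 sp3, C5 sp3, C6 sp3, C7 sp3, C8 sp3

C1: 2 σ bonds, plus two π bonds; 2 regions of electron density → sp.
C2 has 2 σ bonds, plus two π bonds: steric number 2 → sp.
C3 (4 σ bonds) has steric number 4: sp3.
C4 — 4 σ bonds. Steric number 4, so sp3.
C5: 4 σ bonds; 4 regions of electron density → sp3.
C6 carries 4 σ bonds, giving a steric number of 4, so it is sp3.
C7 is sp3: 4 σ bonds, 4 electron-density regions.
C8 is sp3: 4 σ bonds, 4 electron-density regions.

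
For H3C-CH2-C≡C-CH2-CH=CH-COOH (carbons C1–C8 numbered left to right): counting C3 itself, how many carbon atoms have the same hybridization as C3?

C3 is sp (two π bonds).
C1: sp3
C2: sp3
C3: sp ✓
C4: sp ✓
C5: sp3
C6: sp2
C7: sp2
C8: sp2
2 carbons are sp.

2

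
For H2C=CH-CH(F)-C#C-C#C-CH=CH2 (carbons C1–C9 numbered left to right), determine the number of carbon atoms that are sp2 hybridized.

C1: sp2 ✓
C2: sp2 ✓
C3: sp3
C4: sp
C5: sp
C6: sp
C7: sp
C8: sp2 ✓
C9: sp2 ✓
C1, C2, C8, C9 → 4 sp2 carbons.

4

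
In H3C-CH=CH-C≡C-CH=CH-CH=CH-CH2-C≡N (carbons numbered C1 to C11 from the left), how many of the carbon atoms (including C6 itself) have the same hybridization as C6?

6

C6 is sp2 (one π bond).
C1: sp3
C2: sp2 ✓
C3: sp2 ✓
C4: sp
C5: sp
C6: sp2 ✓
C7: sp2 ✓
C8: sp2 ✓
C9: sp2 ✓
C10: sp3
C11: sp
6 carbons are sp2.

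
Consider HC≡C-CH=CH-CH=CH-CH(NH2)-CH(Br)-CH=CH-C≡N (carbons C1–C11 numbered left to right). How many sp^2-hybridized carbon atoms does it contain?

C1: sp
C2: sp
C3: sp2 ✓
C4: sp2 ✓
C5: sp2 ✓
C6: sp2 ✓
C7: sp3
C8: sp3
C9: sp2 ✓
C10: sp2 ✓
C11: sp
C3, C4, C5, C6, C9, C10 → 6 sp2 carbons.

6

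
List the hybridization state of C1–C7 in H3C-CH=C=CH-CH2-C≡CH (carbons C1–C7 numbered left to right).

C1 is sp3: 4 σ bonds, 4 electron-density regions.
C2: 3 σ bonds, plus one π bond; 3 regions of electron density → sp2.
C3 (2 σ bonds, plus two π bonds) has steric number 2: sp.
C4: 3 σ bonds, plus one π bond — 3 electron domains, sp2.
C5 (4 σ bonds) has steric number 4: sp3.
C6 (2 σ bonds, plus two π bonds) has steric number 2: sp.
C7: 2 σ bonds, plus two π bonds; 2 regions of electron density → sp.

C1 sp3, C2 sp2, C3 sp, C4 sp2, C5 sp3, C6 sp, C7 sp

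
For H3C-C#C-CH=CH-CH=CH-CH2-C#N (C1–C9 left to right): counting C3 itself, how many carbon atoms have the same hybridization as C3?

C3 is sp (two π bonds).
C1: sp3
C2: sp ✓
C3: sp ✓
C4: sp2
C5: sp2
C6: sp2
C7: sp2
C8: sp3
C9: sp ✓
3 carbons are sp.

3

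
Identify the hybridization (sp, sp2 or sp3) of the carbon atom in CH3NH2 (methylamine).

The carbon atom has 4 σ bonds: steric number 4 → sp3.

sp³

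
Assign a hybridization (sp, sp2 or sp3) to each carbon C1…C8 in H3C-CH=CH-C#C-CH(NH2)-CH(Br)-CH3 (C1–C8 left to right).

C1: 4 σ bonds — 4 electron domains, sp3.
C2 carries 3 σ bonds, plus one π bond, giving a steric number of 3, so it is sp2.
C3 is sp2: 3 σ bonds, plus one π bond, 3 electron-density regions.
C4 — 2 σ bonds, plus two π bonds. Steric number 2, so sp.
C5 (2 σ bonds, plus two π bonds) has steric number 2: sp.
C6 is sp3: 4 σ bonds, 4 electron-density regions.
C7 is sp3: 4 σ bonds, 4 electron-density regions.
C8 carries 4 σ bonds, giving a steric number of 4, so it is sp3.

C1 sp3, C2 sp2, C3 sp2, C4 sp, C5 sp, C6 sp3, C7 sp3, C8 sp3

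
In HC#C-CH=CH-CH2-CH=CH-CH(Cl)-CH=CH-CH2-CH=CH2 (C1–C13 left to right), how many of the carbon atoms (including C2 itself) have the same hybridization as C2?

C2 is sp (two π bonds).
C1: sp ✓
C2: sp ✓
C3: sp2
C4: sp2
C5: sp3
C6: sp2
C7: sp2
C8: sp3
C9: sp2
C10: sp2
C11: sp3
C12: sp2
C13: sp2
2 carbons are sp.

2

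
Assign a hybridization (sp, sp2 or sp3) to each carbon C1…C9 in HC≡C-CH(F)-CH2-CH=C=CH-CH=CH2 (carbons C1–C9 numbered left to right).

C1 (2 σ bonds, plus two π bonds) has steric number 2: sp.
C2: 2 σ bonds, plus two π bonds — 2 electron domains, sp.
C3 has 4 σ bonds: steric number 4 → sp3.
C4 carries 4 σ bonds, giving a steric number of 4, so it is sp3.
C5 is sp2: 3 σ bonds, plus one π bond, 3 electron-density regions.
C6 is sp: 2 σ bonds, plus two π bonds, 2 electron-density regions.
C7 has 3 σ bonds, plus one π bond: steric number 3 → sp2.
C8 has 3 σ bonds, plus one π bond: steric number 3 → sp2.
C9 carries 3 σ bonds, plus one π bond, giving a steric number of 3, so it is sp2.

C1 sp, C2 sp, C3 sp3, C4 sp3, C5 sp2, C6 sp, C7 sp2, C8 sp2, C9 sp2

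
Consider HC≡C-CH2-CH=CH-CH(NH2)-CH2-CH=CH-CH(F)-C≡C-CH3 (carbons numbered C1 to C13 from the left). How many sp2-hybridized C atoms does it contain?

4

C1: sp
C2: sp
C3: sp3
C4: sp2 ✓
C5: sp2 ✓
C6: sp3
C7: sp3
C8: sp2 ✓
C9: sp2 ✓
C10: sp3
C11: sp
C12: sp
C13: sp3
C4, C5, C8, C9 → 4 sp2 carbons.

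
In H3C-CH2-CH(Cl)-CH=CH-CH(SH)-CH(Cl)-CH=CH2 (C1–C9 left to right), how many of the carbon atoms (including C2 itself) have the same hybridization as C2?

C2 is sp3 (only σ bonds).
C1: sp3 ✓
C2: sp3 ✓
C3: sp3 ✓
C4: sp2
C5: sp2
C6: sp3 ✓
C7: sp3 ✓
C8: sp2
C9: sp2
5 carbons are sp3.

5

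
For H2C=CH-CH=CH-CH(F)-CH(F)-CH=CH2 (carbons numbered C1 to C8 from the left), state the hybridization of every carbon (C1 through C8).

C1 — 3 σ bonds, plus one π bond. Steric number 3, so sp2.
C2: 3 σ bonds, plus one π bond — 3 electron domains, sp2.
C3: 3 σ bonds, plus one π bond; 3 regions of electron density → sp2.
C4 (3 σ bonds, plus one π bond) has steric number 3: sp2.
C5: 4 σ bonds — 4 electron domains, sp3.
C6: 4 σ bonds; 4 regions of electron density → sp3.
C7: 3 σ bonds, plus one π bond; 3 regions of electron density → sp2.
C8 carries 3 σ bonds, plus one π bond, giving a steric number of 3, so it is sp2.

C1 sp2, C2 sp2, C3 sp2, C4 sp2, C5 sp3, C6 sp3, C7 sp2, C8 sp2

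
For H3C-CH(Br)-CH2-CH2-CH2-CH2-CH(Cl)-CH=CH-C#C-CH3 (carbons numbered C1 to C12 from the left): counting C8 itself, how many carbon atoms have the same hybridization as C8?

C8 is sp2 (one π bond).
C1: sp3
C2: sp3
C3: sp3
C4: sp3
C5: sp3
C6: sp3
C7: sp3
C8: sp2 ✓
C9: sp2 ✓
C10: sp
C11: sp
C12: sp3
2 carbons are sp2.

2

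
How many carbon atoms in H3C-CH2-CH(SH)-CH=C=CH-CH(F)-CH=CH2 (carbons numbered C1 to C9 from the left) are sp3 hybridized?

C1: sp3 ✓
C2: sp3 ✓
C3: sp3 ✓
C4: sp2
C5: sp
C6: sp2
C7: sp3 ✓
C8: sp2
C9: sp2
C1, C2, C3, C7 → 4 sp3 carbons.

4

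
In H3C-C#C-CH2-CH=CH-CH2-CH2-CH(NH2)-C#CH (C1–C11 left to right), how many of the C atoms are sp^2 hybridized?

C1: sp3
C2: sp
C3: sp
C4: sp3
C5: sp2 ✓
C6: sp2 ✓
C7: sp3
C8: sp3
C9: sp3
C10: sp
C11: sp
C5, C6 → 2 sp2 carbons.

2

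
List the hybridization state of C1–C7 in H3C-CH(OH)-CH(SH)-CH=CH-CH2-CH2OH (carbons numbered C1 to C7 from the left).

C1 sp3, C2 sp3, C3 sp3, C4 sp2, C5 sp2, C6 sp3, C7 sp3

C1 is sp3: 4 σ bonds, 4 electron-density regions.
C2 has 4 σ bonds: steric number 4 → sp3.
C3 has 4 σ bonds: steric number 4 → sp3.
C4: 3 σ bonds, plus one π bond — 3 electron domains, sp2.
C5 (3 σ bonds, plus one π bond) has steric number 3: sp2.
C6 has 4 σ bonds: steric number 4 → sp3.
C7 is sp3: 4 σ bonds, 4 electron-density regions.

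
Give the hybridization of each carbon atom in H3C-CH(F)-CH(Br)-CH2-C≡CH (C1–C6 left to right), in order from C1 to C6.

C1 has 4 σ bonds: steric number 4 → sp3.
C2: 4 σ bonds; 4 regions of electron density → sp3.
C3 is sp3: 4 σ bonds, 4 electron-density regions.
C4 has 4 σ bonds: steric number 4 → sp3.
C5 has 2 σ bonds, plus two π bonds: steric number 2 → sp.
C6: 2 σ bonds, plus two π bonds — 2 electron domains, sp.

C1 sp3, C2 sp3, C3 sp3, C4 sp3, C5 sp, C6 sp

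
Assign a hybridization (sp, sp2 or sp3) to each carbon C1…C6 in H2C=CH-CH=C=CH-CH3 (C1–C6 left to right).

C1 — 3 σ bonds, plus one π bond. Steric number 3, so sp2.
C2 is sp2: 3 σ bonds, plus one π bond, 3 electron-density regions.
C3 has 3 σ bonds, plus one π bond: steric number 3 → sp2.
C4 — 2 σ bonds, plus two π bonds. Steric number 2, so sp.
C5: 3 σ bonds, plus one π bond — 3 electron domains, sp2.
C6 is sp3: 4 σ bonds, 4 electron-density regions.

C1 sp2, C2 sp2, C3 sp2, C4 sp, C5 sp2, C6 sp3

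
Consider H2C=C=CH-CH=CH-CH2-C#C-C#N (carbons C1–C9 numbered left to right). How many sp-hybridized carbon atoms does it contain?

C1: sp2
C2: sp ✓
C3: sp2
C4: sp2
C5: sp2
C6: sp3
C7: sp ✓
C8: sp ✓
C9: sp ✓
C2, C7, C8, C9 → 4 sp carbons.

4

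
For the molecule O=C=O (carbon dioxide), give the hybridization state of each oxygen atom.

One σ bond + two lone pairs = steric number 3 → sp2.

sp2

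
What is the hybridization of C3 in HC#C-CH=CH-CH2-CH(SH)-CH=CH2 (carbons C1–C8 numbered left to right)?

sp2

C3 carries 3 σ bonds, plus one π bond, giving a steric number of 3, so it is sp2.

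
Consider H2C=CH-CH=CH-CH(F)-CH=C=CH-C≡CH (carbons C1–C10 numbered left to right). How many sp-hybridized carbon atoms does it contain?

3

C1: sp2
C2: sp2
C3: sp2
C4: sp2
C5: sp3
C6: sp2
C7: sp ✓
C8: sp2
C9: sp ✓
C10: sp ✓
C7, C9, C10 → 3 sp carbons.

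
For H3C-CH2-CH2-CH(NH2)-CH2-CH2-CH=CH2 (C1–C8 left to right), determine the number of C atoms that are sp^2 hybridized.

C1: sp3
C2: sp3
C3: sp3
C4: sp3
C5: sp3
C6: sp3
C7: sp2 ✓
C8: sp2 ✓
C7, C8 → 2 sp2 carbons.

2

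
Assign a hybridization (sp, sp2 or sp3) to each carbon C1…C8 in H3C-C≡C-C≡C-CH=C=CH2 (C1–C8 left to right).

C1 is sp3: 4 σ bonds, 4 electron-density regions.
C2: 2 σ bonds, plus two π bonds; 2 regions of electron density → sp.
C3 is sp: 2 σ bonds, plus two π bonds, 2 electron-density regions.
C4 is sp: 2 σ bonds, plus two π bonds, 2 electron-density regions.
C5 has 2 σ bonds, plus two π bonds: steric number 2 → sp.
C6: 3 σ bonds, plus one π bond; 3 regions of electron density → sp2.
C7 is sp: 2 σ bonds, plus two π bonds, 2 electron-density regions.
C8: 3 σ bonds, plus one π bond — 3 electron domains, sp2.

C1 sp3, C2 sp, C3 sp, C4 sp, C5 sp, C6 sp2, C7 sp, C8 sp2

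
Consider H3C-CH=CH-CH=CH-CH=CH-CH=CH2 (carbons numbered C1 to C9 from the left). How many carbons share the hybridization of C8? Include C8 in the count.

C8 is sp2 (one π bond).
C1: sp3
C2: sp2 ✓
C3: sp2 ✓
C4: sp2 ✓
C5: sp2 ✓
C6: sp2 ✓
C7: sp2 ✓
C8: sp2 ✓
C9: sp2 ✓
8 carbons are sp2.

8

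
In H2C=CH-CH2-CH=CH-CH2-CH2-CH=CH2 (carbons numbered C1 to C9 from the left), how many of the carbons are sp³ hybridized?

C1: sp2
C2: sp2
C3: sp3 ✓
C4: sp2
C5: sp2
C6: sp3 ✓
C7: sp3 ✓
C8: sp2
C9: sp2
C3, C6, C7 → 3 sp3 carbons.

3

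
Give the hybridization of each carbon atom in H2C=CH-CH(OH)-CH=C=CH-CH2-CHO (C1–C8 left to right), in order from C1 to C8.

C1 sp2, C2 sp2, C3 sp3, C4 sp2, C5 sp, C6 sp2, C7 sp3, C8 sp2

C1 (3 σ bonds, plus one π bond) has steric number 3: sp2.
C2 has 3 σ bonds, plus one π bond: steric number 3 → sp2.
C3 (4 σ bonds) has steric number 4: sp3.
C4 (3 σ bonds, plus one π bond) has steric number 3: sp2.
C5 (2 σ bonds, plus two π bonds) has steric number 2: sp.
C6 has 3 σ bonds, plus one π bond: steric number 3 → sp2.
C7 is sp3: 4 σ bonds, 4 electron-density regions.
C8 (3 σ bonds, plus one π bond) has steric number 3: sp2.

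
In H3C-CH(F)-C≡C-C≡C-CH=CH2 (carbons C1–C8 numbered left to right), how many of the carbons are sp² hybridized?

C1: sp3
C2: sp3
C3: sp
C4: sp
C5: sp
C6: sp
C7: sp2 ✓
C8: sp2 ✓
C7, C8 → 2 sp2 carbons.

2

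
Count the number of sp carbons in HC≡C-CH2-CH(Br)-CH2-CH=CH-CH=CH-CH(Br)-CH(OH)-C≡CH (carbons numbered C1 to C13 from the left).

C1: sp ✓
C2: sp ✓
C3: sp3
C4: sp3
C5: sp3
C6: sp2
C7: sp2
C8: sp2
C9: sp2
C10: sp3
C11: sp3
C12: sp ✓
C13: sp ✓
C1, C2, C12, C13 → 4 sp carbons.

4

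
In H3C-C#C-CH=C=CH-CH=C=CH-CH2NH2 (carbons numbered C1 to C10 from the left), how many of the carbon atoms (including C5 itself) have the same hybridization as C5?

4

C5 is sp (two π bonds).
C1: sp3
C2: sp ✓
C3: sp ✓
C4: sp2
C5: sp ✓
C6: sp2
C7: sp2
C8: sp ✓
C9: sp2
C10: sp3
4 carbons are sp.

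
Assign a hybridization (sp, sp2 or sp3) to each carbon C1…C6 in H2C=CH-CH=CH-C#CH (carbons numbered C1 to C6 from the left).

C1: 3 σ bonds, plus one π bond; 3 regions of electron density → sp2.
C2: 3 σ bonds, plus one π bond; 3 regions of electron density → sp2.
C3: 3 σ bonds, plus one π bond — 3 electron domains, sp2.
C4 — 3 σ bonds, plus one π bond. Steric number 3, so sp2.
C5 is sp: 2 σ bonds, plus two π bonds, 2 electron-density regions.
C6 is sp: 2 σ bonds, plus two π bonds, 2 electron-density regions.

C1 sp2, C2 sp2, C3 sp2, C4 sp2, C5 sp, C6 sp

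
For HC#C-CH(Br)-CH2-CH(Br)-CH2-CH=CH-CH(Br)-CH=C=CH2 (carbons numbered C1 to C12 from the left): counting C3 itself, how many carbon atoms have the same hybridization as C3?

C3 is sp3 (only σ bonds).
C1: sp
C2: sp
C3: sp3 ✓
C4: sp3 ✓
C5: sp3 ✓
C6: sp3 ✓
C7: sp2
C8: sp2
C9: sp3 ✓
C10: sp2
C11: sp
C12: sp2
5 carbons are sp3.

5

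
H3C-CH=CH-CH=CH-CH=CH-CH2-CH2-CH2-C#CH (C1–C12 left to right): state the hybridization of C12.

C12 carries 2 σ bonds, plus two π bonds, giving a steric number of 2, so it is sp.

sp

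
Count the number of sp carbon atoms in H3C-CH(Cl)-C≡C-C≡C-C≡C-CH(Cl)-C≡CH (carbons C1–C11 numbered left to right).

C1: sp3
C2: sp3
C3: sp ✓
C4: sp ✓
C5: sp ✓
C6: sp ✓
C7: sp ✓
C8: sp ✓
C9: sp3
C10: sp ✓
C11: sp ✓
C3, C4, C5, C6, C7, C8, C10, C11 → 8 sp carbons.

8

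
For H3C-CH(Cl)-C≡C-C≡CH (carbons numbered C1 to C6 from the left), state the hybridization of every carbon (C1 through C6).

C1 — 4 σ bonds. Steric number 4, so sp3.
C2 is sp3: 4 σ bonds, 4 electron-density regions.
C3: 2 σ bonds, plus two π bonds; 2 regions of electron density → sp.
C4: 2 σ bonds, plus two π bonds; 2 regions of electron density → sp.
C5 has 2 σ bonds, plus two π bonds: steric number 2 → sp.
C6 carries 2 σ bonds, plus two π bonds, giving a steric number of 2, so it is sp.

C1 sp3, C2 sp3, C3 sp, C4 sp, C5 sp, C6 sp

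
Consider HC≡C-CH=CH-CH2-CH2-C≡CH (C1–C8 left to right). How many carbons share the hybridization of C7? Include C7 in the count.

4

C7 is sp (two π bonds).
C1: sp ✓
C2: sp ✓
C3: sp2
C4: sp2
C5: sp3
C6: sp3
C7: sp ✓
C8: sp ✓
4 carbons are sp.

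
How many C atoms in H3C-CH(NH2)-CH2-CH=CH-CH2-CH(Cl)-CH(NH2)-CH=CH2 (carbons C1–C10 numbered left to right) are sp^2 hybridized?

C1: sp3
C2: sp3
C3: sp3
C4: sp2 ✓
C5: sp2 ✓
C6: sp3
C7: sp3
C8: sp3
C9: sp2 ✓
C10: sp2 ✓
C4, C5, C9, C10 → 4 sp2 carbons.

4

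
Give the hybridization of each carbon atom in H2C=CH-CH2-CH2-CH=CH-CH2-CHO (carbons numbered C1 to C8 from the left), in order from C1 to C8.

C1 (3 σ bonds, plus one π bond) has steric number 3: sp2.
C2 is sp2: 3 σ bonds, plus one π bond, 3 electron-density regions.
C3 carries 4 σ bonds, giving a steric number of 4, so it is sp3.
C4 — 4 σ bonds. Steric number 4, so sp3.
C5 (3 σ bonds, plus one π bond) has steric number 3: sp2.
C6: 3 σ bonds, plus one π bond; 3 regions of electron density → sp2.
C7 has 4 σ bonds: steric number 4 → sp3.
C8 has 3 σ bonds, plus one π bond: steric number 3 → sp2.

C1 sp2, C2 sp2, C3 sp3, C4 sp3, C5 sp2, C6 sp2, C7 sp3, C8 sp2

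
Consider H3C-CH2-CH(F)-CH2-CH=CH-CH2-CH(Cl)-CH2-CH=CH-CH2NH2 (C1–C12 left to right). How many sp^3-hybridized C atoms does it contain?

C1: sp3 ✓
C2: sp3 ✓
C3: sp3 ✓
C4: sp3 ✓
C5: sp2
C6: sp2
C7: sp3 ✓
C8: sp3 ✓
C9: sp3 ✓
C10: sp2
C11: sp2
C12: sp3 ✓
C1, C2, C3, C4, C7, C8, C9, C12 → 8 sp3 carbons.

8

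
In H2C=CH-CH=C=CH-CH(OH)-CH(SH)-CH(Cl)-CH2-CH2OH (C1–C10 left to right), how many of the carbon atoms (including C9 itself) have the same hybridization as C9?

C9 is sp3 (only σ bonds).
C1: sp2
C2: sp2
C3: sp2
C4: sp
C5: sp2
C6: sp3 ✓
C7: sp3 ✓
C8: sp3 ✓
C9: sp3 ✓
C10: sp3 ✓
5 carbons are sp3.

5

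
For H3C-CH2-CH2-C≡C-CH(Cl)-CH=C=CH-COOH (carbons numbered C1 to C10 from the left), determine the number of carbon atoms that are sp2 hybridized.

3

C1: sp3
C2: sp3
C3: sp3
C4: sp
C5: sp
C6: sp3
C7: sp2 ✓
C8: sp
C9: sp2 ✓
C10: sp2 ✓
C7, C9, C10 → 3 sp2 carbons.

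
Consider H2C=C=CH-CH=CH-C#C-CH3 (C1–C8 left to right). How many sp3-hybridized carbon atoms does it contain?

C1: sp2
C2: sp
C3: sp2
C4: sp2
C5: sp2
C6: sp
C7: sp
C8: sp3 ✓
C8 → 1 sp3 carbon.

1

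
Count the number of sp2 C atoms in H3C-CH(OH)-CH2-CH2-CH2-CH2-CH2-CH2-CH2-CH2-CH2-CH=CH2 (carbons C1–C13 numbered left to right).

2

C1: sp3
C2: sp3
C3: sp3
C4: sp3
C5: sp3
C6: sp3
C7: sp3
C8: sp3
C9: sp3
C10: sp3
C11: sp3
C12: sp2 ✓
C13: sp2 ✓
C12, C13 → 2 sp2 carbons.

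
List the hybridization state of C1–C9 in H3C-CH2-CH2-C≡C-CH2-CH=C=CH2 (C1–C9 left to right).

C1 is sp3: 4 σ bonds, 4 electron-density regions.
C2 carries 4 σ bonds, giving a steric number of 4, so it is sp3.
C3 is sp3: 4 σ bonds, 4 electron-density regions.
C4 is sp: 2 σ bonds, plus two π bonds, 2 electron-density regions.
C5 has 2 σ bonds, plus two π bonds: steric number 2 → sp.
C6: 4 σ bonds — 4 electron domains, sp3.
C7 carries 3 σ bonds, plus one π bond, giving a steric number of 3, so it is sp2.
C8: 2 σ bonds, plus two π bonds; 2 regions of electron density → sp.
C9 — 3 σ bonds, plus one π bond. Steric number 3, so sp2.

C1 sp3, C2 sp3, C3 sp3, C4 sp, C5 sp, C6 sp3, C7 sp2, C8 sp, C9 sp2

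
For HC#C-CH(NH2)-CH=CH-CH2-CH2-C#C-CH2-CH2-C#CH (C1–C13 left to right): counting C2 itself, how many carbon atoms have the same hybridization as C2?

C2 is sp (two π bonds).
C1: sp ✓
C2: sp ✓
C3: sp3
C4: sp2
C5: sp2
C6: sp3
C7: sp3
C8: sp ✓
C9: sp ✓
C10: sp3
C11: sp3
C12: sp ✓
C13: sp ✓
6 carbons are sp.

6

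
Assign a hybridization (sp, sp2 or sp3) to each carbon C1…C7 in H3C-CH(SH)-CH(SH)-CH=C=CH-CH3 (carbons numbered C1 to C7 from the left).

C1 — 4 σ bonds. Steric number 4, so sp3.
C2: 4 σ bonds; 4 regions of electron density → sp3.
C3: 4 σ bonds — 4 electron domains, sp3.
C4 has 3 σ bonds, plus one π bond: steric number 3 → sp2.
C5: 2 σ bonds, plus two π bonds — 2 electron domains, sp.
C6 — 3 σ bonds, plus one π bond. Steric number 3, so sp2.
C7 is sp3: 4 σ bonds, 4 electron-density regions.

C1 sp3, C2 sp3, C3 sp3, C4 sp2, C5 sp, C6 sp2, C7 sp3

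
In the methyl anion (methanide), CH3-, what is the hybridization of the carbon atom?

sp³

Three σ bonds + one lone pair = steric number 4 → sp3, pyramidal.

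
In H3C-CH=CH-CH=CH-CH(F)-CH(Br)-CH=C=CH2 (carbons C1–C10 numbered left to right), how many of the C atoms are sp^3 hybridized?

3

C1: sp3 ✓
C2: sp2
C3: sp2
C4: sp2
C5: sp2
C6: sp3 ✓
C7: sp3 ✓
C8: sp2
C9: sp
C10: sp2
C1, C6, C7 → 3 sp3 carbons.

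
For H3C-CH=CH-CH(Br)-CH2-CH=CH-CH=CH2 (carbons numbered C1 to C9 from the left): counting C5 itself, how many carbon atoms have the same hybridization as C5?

C5 is sp3 (only σ bonds).
C1: sp3 ✓
C2: sp2
C3: sp2
C4: sp3 ✓
C5: sp3 ✓
C6: sp2
C7: sp2
C8: sp2
C9: sp2
3 carbons are sp3.

3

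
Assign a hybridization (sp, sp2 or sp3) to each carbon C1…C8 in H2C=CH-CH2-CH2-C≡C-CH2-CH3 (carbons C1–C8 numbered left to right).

C1 sp2, C2 sp2, C3 sp3, C4 sp3, C5 sp, C6 sp, C7 sp3, C8 sp3

C1 carries 3 σ bonds, plus one π bond, giving a steric number of 3, so it is sp2.
C2 (3 σ bonds, plus one π bond) has steric number 3: sp2.
C3 carries 4 σ bonds, giving a steric number of 4, so it is sp3.
C4 is sp3: 4 σ bonds, 4 electron-density regions.
C5: 2 σ bonds, plus two π bonds — 2 electron domains, sp.
C6 is sp: 2 σ bonds, plus two π bonds, 2 electron-density regions.
C7 is sp3: 4 σ bonds, 4 electron-density regions.
C8 has 4 σ bonds: steric number 4 → sp3.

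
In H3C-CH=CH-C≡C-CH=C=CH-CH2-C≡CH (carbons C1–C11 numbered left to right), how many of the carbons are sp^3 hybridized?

2

C1: sp3 ✓
C2: sp2
C3: sp2
C4: sp
C5: sp
C6: sp2
C7: sp
C8: sp2
C9: sp3 ✓
C10: sp
C11: sp
C1, C9 → 2 sp3 carbons.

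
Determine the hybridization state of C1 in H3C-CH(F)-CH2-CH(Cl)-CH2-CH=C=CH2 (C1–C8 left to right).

C1 carries 4 σ bonds, giving a steric number of 4, so it is sp3.

sp3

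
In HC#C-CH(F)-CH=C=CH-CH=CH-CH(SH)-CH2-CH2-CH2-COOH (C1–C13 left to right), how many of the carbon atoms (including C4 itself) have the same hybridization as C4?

5

C4 is sp2 (one π bond).
C1: sp
C2: sp
C3: sp3
C4: sp2 ✓
C5: sp
C6: sp2 ✓
C7: sp2 ✓
C8: sp2 ✓
C9: sp3
C10: sp3
C11: sp3
C12: sp3
C13: sp2 ✓
5 carbons are sp2.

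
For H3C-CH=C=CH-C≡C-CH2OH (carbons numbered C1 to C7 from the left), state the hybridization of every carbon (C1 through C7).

C1 — 4 σ bonds. Steric number 4, so sp3.
C2 (3 σ bonds, plus one π bond) has steric number 3: sp2.
C3 has 2 σ bonds, plus two π bonds: steric number 2 → sp.
C4 carries 3 σ bonds, plus one π bond, giving a steric number of 3, so it is sp2.
C5: 2 σ bonds, plus two π bonds — 2 electron domains, sp.
C6: 2 σ bonds, plus two π bonds; 2 regions of electron density → sp.
C7: 4 σ bonds; 4 regions of electron density → sp3.

C1 sp3, C2 sp2, C3 sp, C4 sp2, C5 sp, C6 sp, C7 sp3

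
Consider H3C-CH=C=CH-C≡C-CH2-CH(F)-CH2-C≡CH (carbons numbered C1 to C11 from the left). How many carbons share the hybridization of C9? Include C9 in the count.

C9 is sp3 (only σ bonds).
C1: sp3 ✓
C2: sp2
C3: sp
C4: sp2
C5: sp
C6: sp
C7: sp3 ✓
C8: sp3 ✓
C9: sp3 ✓
C10: sp
C11: sp
4 carbons are sp3.

4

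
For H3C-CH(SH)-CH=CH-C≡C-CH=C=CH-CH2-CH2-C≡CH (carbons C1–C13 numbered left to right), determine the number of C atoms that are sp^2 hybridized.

4

C1: sp3
C2: sp3
C3: sp2 ✓
C4: sp2 ✓
C5: sp
C6: sp
C7: sp2 ✓
C8: sp
C9: sp2 ✓
C10: sp3
C11: sp3
C12: sp
C13: sp
C3, C4, C7, C9 → 4 sp2 carbons.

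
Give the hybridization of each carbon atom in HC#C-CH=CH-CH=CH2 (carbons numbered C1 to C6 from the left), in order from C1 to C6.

C1: 2 σ bonds, plus two π bonds — 2 electron domains, sp.
C2: 2 σ bonds, plus two π bonds; 2 regions of electron density → sp.
C3 (3 σ bonds, plus one π bond) has steric number 3: sp2.
C4 (3 σ bonds, plus one π bond) has steric number 3: sp2.
C5 carries 3 σ bonds, plus one π bond, giving a steric number of 3, so it is sp2.
C6 (3 σ bonds, plus one π bond) has steric number 3: sp2.

C1 sp, C2 sp, C3 sp2, C4 sp2, C5 sp2, C6 sp2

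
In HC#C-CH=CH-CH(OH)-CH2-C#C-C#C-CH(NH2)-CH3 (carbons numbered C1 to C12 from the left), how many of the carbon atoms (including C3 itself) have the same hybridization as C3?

C3 is sp2 (one π bond).
C1: sp
C2: sp
C3: sp2 ✓
C4: sp2 ✓
C5: sp3
C6: sp3
C7: sp
C8: sp
C9: sp
C10: sp
C11: sp3
C12: sp3
2 carbons are sp2.

2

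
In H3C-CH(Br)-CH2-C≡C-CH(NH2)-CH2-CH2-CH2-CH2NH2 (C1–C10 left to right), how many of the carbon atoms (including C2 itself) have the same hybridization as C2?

C2 is sp3 (only σ bonds).
C1: sp3 ✓
C2: sp3 ✓
C3: sp3 ✓
C4: sp
C5: sp
C6: sp3 ✓
C7: sp3 ✓
C8: sp3 ✓
C9: sp3 ✓
C10: sp3 ✓
8 carbons are sp3.

8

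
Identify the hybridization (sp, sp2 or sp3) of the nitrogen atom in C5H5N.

N has two σ bonds and one lone pair in the ring plane (steric number 3 → sp2); its p orbital contributes one electron to the aromatic π system via the C=N double bond.

sp²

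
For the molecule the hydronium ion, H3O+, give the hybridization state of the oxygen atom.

Three σ bonds + one lone pair = steric number 4 → sp3.

sp3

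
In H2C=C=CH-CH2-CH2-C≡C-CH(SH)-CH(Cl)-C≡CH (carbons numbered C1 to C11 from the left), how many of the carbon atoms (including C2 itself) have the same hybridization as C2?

5

C2 is sp (two π bonds).
C1: sp2
C2: sp ✓
C3: sp2
C4: sp3
C5: sp3
C6: sp ✓
C7: sp ✓
C8: sp3
C9: sp3
C10: sp ✓
C11: sp ✓
5 carbons are sp.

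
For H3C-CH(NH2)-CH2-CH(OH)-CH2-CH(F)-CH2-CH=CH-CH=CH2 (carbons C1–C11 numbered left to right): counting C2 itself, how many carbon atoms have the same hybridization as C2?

7

C2 is sp3 (only σ bonds).
C1: sp3 ✓
C2: sp3 ✓
C3: sp3 ✓
C4: sp3 ✓
C5: sp3 ✓
C6: sp3 ✓
C7: sp3 ✓
C8: sp2
C9: sp2
C10: sp2
C11: sp2
7 carbons are sp3.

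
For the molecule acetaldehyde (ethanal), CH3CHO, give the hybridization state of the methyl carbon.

sp^3

The methyl carbon is sp3: 4 σ bonds, 4 electron-density regions.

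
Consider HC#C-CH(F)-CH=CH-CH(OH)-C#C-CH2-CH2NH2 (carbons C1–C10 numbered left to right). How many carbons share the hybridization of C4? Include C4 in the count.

2

C4 is sp2 (one π bond).
C1: sp
C2: sp
C3: sp3
C4: sp2 ✓
C5: sp2 ✓
C6: sp3
C7: sp
C8: sp
C9: sp3
C10: sp3
2 carbons are sp2.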